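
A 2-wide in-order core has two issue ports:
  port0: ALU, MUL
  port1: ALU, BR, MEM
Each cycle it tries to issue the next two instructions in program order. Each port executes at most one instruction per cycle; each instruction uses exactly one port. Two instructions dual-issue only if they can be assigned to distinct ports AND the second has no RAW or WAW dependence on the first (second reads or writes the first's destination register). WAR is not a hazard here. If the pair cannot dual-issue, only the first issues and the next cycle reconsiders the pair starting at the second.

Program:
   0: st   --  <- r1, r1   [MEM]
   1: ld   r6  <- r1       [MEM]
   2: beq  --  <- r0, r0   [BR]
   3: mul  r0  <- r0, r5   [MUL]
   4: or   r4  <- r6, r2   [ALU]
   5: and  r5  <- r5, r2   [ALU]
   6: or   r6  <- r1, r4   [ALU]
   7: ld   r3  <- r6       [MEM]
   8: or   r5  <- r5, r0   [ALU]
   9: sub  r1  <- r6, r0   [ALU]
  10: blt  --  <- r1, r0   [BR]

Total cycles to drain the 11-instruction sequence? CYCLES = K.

CYCLES = 8

#0 head=0: st.MEM i0 no-port MEM/MEM
#1 head=1: ld.MEM i1 no-port MEM/BR
#2 head=2: beq.BR;mul.MUL i2/i3 pair
#3 head=4: or.ALU;and.ALU i4/i5 pair
#4 head=6: or.ALU i6 RAW r6
#5 head=7: ld.MEM;or.ALU i7/i8 pair
#6 head=9: sub.ALU i9 RAW r1
#7 head=10: blt.BR i10 tail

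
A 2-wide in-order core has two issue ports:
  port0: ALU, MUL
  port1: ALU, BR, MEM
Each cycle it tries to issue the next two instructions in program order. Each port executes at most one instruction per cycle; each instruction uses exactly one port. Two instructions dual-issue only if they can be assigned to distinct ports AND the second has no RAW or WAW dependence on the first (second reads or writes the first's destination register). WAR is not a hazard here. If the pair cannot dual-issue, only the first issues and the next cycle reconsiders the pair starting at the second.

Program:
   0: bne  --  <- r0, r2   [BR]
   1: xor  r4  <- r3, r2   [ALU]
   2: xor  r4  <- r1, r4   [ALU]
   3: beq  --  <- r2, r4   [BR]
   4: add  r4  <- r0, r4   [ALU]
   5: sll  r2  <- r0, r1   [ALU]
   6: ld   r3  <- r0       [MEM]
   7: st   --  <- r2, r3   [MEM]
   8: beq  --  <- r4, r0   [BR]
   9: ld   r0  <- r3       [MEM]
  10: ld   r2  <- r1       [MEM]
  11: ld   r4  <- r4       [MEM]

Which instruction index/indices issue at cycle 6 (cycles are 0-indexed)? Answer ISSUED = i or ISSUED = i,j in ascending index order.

c0: i0,i1 bne.BR;xor.ALU  pair
c1: i2 xor.ALU  RAW r4
c2: i3,i4 beq.BR;add.ALU  pair
c3: i5,i6 sll.ALU;ld.MEM  pair
c4: i7 st.MEM  no-port MEM/BR
c5: i8 beq.BR  no-port BR/MEM
c6: i9 ld.MEM  no-port MEM/MEM
c7: i10 ld.MEM  no-port MEM/MEM
c8: i11 ld.MEM  tail

ISSUED = 9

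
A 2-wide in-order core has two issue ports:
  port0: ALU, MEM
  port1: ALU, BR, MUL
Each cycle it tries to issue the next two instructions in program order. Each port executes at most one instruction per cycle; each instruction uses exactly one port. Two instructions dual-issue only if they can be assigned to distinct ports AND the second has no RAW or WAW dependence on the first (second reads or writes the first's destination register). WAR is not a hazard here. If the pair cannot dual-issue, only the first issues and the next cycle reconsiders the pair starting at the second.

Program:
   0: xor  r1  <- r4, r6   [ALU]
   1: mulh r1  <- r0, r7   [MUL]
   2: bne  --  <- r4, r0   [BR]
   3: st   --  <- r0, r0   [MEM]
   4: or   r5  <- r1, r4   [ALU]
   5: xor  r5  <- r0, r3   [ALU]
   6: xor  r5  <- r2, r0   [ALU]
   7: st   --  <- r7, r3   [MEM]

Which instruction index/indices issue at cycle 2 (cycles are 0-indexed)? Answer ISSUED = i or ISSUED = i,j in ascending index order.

c0: i0 xor  WAW r1
c1: i1 mulh  no-port MUL/BR
c2: i2,i3 bne st  2-wide
c3: i4 or  WAW r5
c4: i5 xor  WAW r5
c5: i6,i7 xor st  2-wide

ISSUED = 2,3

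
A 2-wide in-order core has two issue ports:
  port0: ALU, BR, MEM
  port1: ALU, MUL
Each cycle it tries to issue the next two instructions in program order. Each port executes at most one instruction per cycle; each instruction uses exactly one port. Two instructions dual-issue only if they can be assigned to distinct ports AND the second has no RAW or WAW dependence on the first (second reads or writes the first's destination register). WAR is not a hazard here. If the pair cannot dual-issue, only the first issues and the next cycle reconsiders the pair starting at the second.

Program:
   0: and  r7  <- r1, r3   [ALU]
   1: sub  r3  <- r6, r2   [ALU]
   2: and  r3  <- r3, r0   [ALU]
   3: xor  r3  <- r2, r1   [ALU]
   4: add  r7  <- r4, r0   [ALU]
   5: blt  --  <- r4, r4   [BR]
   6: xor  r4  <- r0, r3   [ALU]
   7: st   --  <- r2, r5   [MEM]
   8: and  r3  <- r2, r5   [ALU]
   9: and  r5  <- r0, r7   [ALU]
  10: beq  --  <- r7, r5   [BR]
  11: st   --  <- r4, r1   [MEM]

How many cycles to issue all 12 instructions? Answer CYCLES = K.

CYCLES = 8

0. and.ALU;sub.ALU @i0+i1  | 2-wide
1. and.ALU @i2  | WAW r3
2. xor.ALU;add.ALU @i3+i4  | 2-wide
3. blt.BR;xor.ALU @i5+i6  | 2-wide
4. st.MEM;and.ALU @i7+i8  | 2-wide
5. and.ALU @i9  | RAW r5
6. beq.BR @i10  | no-port BR/MEM
7. st.MEM @i11  | tail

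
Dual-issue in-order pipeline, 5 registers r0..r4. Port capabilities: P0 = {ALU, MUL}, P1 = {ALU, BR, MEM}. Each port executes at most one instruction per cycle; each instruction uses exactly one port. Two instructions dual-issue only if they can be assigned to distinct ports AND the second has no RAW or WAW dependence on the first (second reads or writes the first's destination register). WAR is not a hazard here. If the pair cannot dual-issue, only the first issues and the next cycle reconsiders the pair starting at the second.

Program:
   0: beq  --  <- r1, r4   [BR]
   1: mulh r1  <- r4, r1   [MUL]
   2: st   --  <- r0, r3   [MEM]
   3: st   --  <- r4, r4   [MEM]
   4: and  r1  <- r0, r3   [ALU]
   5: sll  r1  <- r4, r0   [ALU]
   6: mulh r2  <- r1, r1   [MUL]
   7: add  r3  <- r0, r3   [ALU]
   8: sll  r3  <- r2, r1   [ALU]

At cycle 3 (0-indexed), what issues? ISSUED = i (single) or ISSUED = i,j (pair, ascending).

ISSUED = 5

t=0 i0,i1:beq;mulh ; dual
t=1 i2:st ; no-port MEM/MEM
t=2 i3,i4:st;and ; dual
t=3 i5:sll ; RAW r1
t=4 i6,i7:mulh;add ; dual
t=5 i8:sll ; tail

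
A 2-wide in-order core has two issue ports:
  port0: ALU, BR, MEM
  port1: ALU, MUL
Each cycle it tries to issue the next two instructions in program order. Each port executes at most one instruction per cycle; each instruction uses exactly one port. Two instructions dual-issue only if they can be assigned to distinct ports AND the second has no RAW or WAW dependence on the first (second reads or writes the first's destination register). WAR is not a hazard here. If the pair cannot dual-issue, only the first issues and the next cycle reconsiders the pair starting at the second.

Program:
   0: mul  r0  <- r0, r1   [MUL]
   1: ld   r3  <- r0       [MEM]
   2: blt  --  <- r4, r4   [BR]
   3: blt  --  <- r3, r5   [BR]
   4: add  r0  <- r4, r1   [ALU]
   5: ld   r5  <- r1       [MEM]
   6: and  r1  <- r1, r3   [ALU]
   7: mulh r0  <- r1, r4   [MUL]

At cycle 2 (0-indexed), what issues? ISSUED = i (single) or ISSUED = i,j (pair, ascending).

c0: i0 mul.MUL  RAW r0
c1: i1 ld.MEM  no-port MEM/BR
c2: i2 blt.BR  no-port BR/BR
c3: i3+i4 blt.BR;add.ALU  pair
c4: i5+i6 ld.MEM;and.ALU  pair
c5: i7 mulh.MUL  tail

ISSUED = 2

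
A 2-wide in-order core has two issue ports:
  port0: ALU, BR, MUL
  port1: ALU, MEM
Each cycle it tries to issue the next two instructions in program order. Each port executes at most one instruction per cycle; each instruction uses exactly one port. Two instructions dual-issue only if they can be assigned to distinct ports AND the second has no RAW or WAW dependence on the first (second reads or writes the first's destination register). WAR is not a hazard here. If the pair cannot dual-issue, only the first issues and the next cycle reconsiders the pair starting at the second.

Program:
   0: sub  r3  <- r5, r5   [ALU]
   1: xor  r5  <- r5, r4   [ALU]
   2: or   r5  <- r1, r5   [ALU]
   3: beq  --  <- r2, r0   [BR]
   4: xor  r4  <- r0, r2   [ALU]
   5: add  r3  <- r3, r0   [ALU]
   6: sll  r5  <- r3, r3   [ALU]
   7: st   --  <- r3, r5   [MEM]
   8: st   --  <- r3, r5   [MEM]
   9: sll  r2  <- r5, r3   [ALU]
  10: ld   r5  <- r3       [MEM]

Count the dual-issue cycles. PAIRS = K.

[0] i0/i1  sub.ALU+xor.ALU  -- dual
[1] i2/i3  or.ALU+beq.BR  -- dual
[2] i4/i5  xor.ALU+add.ALU  -- dual
[3] i6  sll.ALU  -- RAW r5
[4] i7  st.MEM  -- no-port MEM/MEM
[5] i8/i9  st.MEM+sll.ALU  -- dual
[6] i10  ld.MEM  -- tail

PAIRS = 4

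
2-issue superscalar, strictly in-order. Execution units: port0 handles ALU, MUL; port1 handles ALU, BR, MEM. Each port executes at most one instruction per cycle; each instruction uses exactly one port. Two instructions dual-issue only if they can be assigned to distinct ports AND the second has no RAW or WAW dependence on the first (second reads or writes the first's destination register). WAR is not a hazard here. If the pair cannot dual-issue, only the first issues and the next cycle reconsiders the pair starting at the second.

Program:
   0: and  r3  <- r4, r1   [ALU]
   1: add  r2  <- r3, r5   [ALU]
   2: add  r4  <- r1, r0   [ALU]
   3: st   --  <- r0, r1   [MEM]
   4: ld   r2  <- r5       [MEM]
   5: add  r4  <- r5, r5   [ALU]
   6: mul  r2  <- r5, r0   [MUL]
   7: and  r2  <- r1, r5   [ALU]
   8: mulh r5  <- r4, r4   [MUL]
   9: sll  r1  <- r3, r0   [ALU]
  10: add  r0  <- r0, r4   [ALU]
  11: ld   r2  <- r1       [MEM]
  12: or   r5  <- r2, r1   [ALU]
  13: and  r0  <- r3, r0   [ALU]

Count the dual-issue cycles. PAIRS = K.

PAIRS = 5

0. and.ALU @i0  | RAW r3
1. add.ALU+add.ALU @i1/i2  | 2-wide
2. st.MEM @i3  | no-port MEM/MEM
3. ld.MEM+add.ALU @i4/i5  | 2-wide
4. mul.MUL @i6  | WAW r2
5. and.ALU+mulh.MUL @i7/i8  | 2-wide
6. sll.ALU+add.ALU @i9/i10  | 2-wide
7. ld.MEM @i11  | RAW r2
8. or.ALU+and.ALU @i12/i13  | 2-wide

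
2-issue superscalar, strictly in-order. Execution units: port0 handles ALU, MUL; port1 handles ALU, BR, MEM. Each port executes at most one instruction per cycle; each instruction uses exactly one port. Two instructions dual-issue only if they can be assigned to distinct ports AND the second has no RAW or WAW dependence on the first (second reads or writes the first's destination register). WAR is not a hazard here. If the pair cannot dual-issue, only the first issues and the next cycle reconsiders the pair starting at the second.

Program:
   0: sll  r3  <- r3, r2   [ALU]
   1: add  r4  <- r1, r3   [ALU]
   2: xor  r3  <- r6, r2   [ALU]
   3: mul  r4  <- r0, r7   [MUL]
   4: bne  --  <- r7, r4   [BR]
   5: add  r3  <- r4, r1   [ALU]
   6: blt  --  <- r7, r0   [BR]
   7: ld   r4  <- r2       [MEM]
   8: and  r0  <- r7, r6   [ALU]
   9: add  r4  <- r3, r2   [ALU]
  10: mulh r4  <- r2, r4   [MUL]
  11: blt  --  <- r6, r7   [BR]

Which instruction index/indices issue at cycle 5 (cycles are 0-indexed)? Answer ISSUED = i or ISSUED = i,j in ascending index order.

#0 head=0: sll.ALU i0 RAW r3
#1 head=1: add.ALU/xor.ALU i1/i2 dual
#2 head=3: mul.MUL i3 RAW r4
#3 head=4: bne.BR/add.ALU i4/i5 dual
#4 head=6: blt.BR i6 no-port BR/MEM
#5 head=7: ld.MEM/and.ALU i7/i8 dual
#6 head=9: add.ALU i9 RAW+WAW r4
#7 head=10: mulh.MUL/blt.BR i10/i11 dual

ISSUED = 7,8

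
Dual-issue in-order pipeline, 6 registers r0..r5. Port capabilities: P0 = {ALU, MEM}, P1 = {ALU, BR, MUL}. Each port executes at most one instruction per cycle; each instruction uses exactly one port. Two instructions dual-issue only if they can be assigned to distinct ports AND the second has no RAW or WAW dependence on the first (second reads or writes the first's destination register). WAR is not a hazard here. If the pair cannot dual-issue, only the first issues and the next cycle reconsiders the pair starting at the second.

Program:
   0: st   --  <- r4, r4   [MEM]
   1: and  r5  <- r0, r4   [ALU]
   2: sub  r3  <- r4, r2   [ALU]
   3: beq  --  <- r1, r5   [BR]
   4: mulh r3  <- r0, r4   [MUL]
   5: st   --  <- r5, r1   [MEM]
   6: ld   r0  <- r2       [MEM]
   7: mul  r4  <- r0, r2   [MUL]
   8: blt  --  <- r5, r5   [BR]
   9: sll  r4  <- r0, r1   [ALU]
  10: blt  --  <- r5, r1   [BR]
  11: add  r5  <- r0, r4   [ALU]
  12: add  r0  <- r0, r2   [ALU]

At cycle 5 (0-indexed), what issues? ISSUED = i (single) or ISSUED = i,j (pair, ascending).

t=0 i0,i1:st.MEM and.ALU ; pair
t=1 i2,i3:sub.ALU beq.BR ; pair
t=2 i4,i5:mulh.MUL st.MEM ; pair
t=3 i6:ld.MEM ; RAW r0
t=4 i7:mul.MUL ; no-port MUL/BR
t=5 i8,i9:blt.BR sll.ALU ; pair
t=6 i10,i11:blt.BR add.ALU ; pair
t=7 i12:add.ALU ; tail

ISSUED = 8,9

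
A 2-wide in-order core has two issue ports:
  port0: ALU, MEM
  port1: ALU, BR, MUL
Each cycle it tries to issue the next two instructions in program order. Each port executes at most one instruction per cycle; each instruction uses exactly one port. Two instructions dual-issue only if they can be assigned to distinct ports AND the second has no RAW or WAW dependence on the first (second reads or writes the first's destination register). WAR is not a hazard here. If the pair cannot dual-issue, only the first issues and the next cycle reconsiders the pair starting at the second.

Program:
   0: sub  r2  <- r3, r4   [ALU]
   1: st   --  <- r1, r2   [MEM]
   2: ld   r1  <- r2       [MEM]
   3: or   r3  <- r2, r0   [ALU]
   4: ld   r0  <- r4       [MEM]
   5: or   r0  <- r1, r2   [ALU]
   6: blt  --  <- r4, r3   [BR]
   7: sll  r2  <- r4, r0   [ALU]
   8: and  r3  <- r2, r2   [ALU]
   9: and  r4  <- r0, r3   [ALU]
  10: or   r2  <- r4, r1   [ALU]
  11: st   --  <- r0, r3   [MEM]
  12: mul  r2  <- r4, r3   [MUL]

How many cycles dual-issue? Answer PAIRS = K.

PAIRS = 3

[0] i0  sub.ALU  -- RAW r2
[1] i1  st.MEM  -- no-port MEM/MEM
[2] i2,i3  ld.MEM;or.ALU  -- 2-wide
[3] i4  ld.MEM  -- WAW r0
[4] i5,i6  or.ALU;blt.BR  -- 2-wide
[5] i7  sll.ALU  -- RAW r2
[6] i8  and.ALU  -- RAW r3
[7] i9  and.ALU  -- RAW r4
[8] i10,i11  or.ALU;st.MEM  -- 2-wide
[9] i12  mul.MUL  -- tail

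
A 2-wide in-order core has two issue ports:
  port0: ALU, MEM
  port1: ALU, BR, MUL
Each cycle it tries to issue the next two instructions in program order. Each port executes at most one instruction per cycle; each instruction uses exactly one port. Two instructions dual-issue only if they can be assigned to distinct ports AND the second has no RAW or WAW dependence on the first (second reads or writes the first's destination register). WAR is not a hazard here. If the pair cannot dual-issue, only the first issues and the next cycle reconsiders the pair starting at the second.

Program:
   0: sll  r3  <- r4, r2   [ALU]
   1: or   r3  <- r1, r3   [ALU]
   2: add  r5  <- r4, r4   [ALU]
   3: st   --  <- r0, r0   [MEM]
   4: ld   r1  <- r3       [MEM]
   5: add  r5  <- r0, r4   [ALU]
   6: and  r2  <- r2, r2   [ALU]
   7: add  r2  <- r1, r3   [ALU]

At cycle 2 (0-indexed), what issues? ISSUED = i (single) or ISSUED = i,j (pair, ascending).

ISSUED = 3

t=0 i0:sll.ALU ; RAW+WAW r3
t=1 i1+i2:or.ALU;add.ALU ; pair
t=2 i3:st.MEM ; no-port MEM/MEM
t=3 i4+i5:ld.MEM;add.ALU ; pair
t=4 i6:and.ALU ; WAW r2
t=5 i7:add.ALU ; tail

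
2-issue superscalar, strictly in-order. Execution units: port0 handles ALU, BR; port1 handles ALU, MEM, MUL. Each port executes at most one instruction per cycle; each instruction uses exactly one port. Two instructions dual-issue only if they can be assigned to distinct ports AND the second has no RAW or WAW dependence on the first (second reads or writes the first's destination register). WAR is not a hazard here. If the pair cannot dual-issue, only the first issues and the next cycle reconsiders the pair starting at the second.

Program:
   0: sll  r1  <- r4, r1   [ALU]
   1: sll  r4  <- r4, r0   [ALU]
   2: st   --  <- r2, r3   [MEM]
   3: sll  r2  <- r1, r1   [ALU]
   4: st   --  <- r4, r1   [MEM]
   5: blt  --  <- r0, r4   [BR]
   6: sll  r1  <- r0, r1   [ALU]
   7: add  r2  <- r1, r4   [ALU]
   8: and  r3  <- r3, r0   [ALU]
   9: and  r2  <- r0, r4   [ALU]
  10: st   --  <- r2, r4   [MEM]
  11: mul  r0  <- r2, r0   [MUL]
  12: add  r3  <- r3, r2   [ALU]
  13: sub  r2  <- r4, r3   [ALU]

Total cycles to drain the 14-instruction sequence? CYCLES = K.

c0: i0,i1 sll.ALU;sll.ALU  dual
c1: i2,i3 st.MEM;sll.ALU  dual
c2: i4,i5 st.MEM;blt.BR  dual
c3: i6 sll.ALU  RAW r1
c4: i7,i8 add.ALU;and.ALU  dual
c5: i9 and.ALU  RAW r2
c6: i10 st.MEM  no-port MEM/MUL
c7: i11,i12 mul.MUL;add.ALU  dual
c8: i13 sub.ALU  tail

CYCLES = 9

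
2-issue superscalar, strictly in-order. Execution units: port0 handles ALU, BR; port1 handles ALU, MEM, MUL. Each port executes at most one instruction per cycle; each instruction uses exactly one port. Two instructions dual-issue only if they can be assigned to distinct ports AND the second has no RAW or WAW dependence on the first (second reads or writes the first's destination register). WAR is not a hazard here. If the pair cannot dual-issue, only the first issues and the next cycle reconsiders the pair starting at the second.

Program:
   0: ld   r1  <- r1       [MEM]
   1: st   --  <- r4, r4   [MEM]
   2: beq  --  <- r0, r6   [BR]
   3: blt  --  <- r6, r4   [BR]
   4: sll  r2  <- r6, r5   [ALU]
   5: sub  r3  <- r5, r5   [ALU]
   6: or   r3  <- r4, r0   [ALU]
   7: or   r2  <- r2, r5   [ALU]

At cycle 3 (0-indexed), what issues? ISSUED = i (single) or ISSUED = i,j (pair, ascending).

c0: i0 ld  no-port MEM/MEM
c1: i1,i2 st+beq  dual
c2: i3,i4 blt+sll  dual
c3: i5 sub  WAW r3
c4: i6,i7 or+or  dual

ISSUED = 5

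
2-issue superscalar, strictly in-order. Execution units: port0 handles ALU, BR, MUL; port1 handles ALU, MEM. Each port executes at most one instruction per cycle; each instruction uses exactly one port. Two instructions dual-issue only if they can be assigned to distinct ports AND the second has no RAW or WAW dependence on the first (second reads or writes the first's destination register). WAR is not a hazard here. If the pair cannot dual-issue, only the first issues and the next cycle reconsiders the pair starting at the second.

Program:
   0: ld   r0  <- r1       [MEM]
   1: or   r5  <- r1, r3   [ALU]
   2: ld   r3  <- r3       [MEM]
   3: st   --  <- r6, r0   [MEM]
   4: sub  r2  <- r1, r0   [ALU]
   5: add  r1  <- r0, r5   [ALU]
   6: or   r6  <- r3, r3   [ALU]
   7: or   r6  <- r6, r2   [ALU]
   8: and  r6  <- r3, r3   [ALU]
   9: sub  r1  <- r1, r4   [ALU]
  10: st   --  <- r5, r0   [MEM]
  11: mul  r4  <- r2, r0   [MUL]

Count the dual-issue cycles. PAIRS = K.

#0 head=0: ld or i0/i1 pair
#1 head=2: ld i2 no-port MEM/MEM
#2 head=3: st sub i3/i4 pair
#3 head=5: add or i5/i6 pair
#4 head=7: or i7 WAW r6
#5 head=8: and sub i8/i9 pair
#6 head=10: st mul i10/i11 pair

PAIRS = 5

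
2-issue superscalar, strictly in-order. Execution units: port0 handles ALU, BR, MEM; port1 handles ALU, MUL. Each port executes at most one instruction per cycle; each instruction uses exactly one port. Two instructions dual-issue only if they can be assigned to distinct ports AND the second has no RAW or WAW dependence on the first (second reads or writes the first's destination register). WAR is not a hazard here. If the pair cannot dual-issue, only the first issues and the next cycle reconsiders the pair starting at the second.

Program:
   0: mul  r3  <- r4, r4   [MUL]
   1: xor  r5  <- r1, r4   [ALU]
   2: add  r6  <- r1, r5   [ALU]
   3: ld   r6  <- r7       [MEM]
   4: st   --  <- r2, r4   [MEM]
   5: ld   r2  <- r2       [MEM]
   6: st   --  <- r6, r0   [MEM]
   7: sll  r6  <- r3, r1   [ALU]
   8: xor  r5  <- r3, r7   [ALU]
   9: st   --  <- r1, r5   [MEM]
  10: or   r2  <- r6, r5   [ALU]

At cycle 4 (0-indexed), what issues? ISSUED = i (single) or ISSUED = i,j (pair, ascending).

0. mul.MUL/xor.ALU @i0/i1  | pair
1. add.ALU @i2  | WAW r6
2. ld.MEM @i3  | no-port MEM/MEM
3. st.MEM @i4  | no-port MEM/MEM
4. ld.MEM @i5  | no-port MEM/MEM
5. st.MEM/sll.ALU @i6/i7  | pair
6. xor.ALU @i8  | RAW r5
7. st.MEM/or.ALU @i9/i10  | pair

ISSUED = 5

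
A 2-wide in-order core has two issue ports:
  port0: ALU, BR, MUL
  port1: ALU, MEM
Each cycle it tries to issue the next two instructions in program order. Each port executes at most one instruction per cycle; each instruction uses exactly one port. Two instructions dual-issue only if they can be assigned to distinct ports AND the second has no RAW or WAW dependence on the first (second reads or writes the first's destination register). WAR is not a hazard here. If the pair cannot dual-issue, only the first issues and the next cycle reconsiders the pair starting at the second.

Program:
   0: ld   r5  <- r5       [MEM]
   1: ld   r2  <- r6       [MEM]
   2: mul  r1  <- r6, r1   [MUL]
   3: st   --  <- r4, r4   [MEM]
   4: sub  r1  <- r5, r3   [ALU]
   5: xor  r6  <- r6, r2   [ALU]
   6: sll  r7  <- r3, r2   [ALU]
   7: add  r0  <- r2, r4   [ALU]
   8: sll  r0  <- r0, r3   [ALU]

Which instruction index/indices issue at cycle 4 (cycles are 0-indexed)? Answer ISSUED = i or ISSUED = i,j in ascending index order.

ISSUED = 7

0. ld @i0  | no-port MEM/MEM
1. ld mul @i1+i2  | 2-wide
2. st sub @i3+i4  | 2-wide
3. xor sll @i5+i6  | 2-wide
4. add @i7  | RAW+WAW r0
5. sll @i8  | tail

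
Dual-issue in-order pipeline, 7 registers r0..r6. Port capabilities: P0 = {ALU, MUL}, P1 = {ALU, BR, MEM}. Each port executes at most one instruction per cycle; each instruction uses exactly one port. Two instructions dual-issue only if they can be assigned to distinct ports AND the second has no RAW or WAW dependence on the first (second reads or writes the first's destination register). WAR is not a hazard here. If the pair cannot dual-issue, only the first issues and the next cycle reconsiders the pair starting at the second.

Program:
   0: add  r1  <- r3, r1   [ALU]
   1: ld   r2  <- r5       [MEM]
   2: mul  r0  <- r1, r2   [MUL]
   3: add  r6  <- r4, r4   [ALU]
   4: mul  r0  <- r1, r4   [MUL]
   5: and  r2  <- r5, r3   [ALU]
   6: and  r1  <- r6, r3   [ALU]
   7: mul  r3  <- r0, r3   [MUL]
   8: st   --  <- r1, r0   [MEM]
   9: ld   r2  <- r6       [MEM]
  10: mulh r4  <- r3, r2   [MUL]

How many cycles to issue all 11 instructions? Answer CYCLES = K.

CYCLES = 7

c0: i0,i1 add.ALU ld.MEM  dual
c1: i2,i3 mul.MUL add.ALU  dual
c2: i4,i5 mul.MUL and.ALU  dual
c3: i6,i7 and.ALU mul.MUL  dual
c4: i8 st.MEM  no-port MEM/MEM
c5: i9 ld.MEM  RAW r2
c6: i10 mulh.MUL  tail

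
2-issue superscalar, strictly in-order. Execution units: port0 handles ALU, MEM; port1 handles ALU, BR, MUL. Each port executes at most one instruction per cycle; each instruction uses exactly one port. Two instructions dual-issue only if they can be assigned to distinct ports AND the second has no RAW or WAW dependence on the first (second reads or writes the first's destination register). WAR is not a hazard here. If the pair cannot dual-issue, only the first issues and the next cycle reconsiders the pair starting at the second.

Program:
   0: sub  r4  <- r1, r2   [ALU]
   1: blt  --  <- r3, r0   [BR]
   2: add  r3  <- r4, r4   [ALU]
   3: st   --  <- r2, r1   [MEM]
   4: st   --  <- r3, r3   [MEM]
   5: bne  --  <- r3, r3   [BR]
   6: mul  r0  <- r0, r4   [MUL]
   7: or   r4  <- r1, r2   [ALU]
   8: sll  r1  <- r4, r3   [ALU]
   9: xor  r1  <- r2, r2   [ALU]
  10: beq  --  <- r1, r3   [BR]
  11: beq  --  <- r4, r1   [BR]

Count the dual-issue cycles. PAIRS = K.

PAIRS = 4

#0 head=0: sub;blt i0+i1 2-wide
#1 head=2: add;st i2+i3 2-wide
#2 head=4: st;bne i4+i5 2-wide
#3 head=6: mul;or i6+i7 2-wide
#4 head=8: sll i8 WAW r1
#5 head=9: xor i9 RAW r1
#6 head=10: beq i10 no-port BR/BR
#7 head=11: beq i11 tail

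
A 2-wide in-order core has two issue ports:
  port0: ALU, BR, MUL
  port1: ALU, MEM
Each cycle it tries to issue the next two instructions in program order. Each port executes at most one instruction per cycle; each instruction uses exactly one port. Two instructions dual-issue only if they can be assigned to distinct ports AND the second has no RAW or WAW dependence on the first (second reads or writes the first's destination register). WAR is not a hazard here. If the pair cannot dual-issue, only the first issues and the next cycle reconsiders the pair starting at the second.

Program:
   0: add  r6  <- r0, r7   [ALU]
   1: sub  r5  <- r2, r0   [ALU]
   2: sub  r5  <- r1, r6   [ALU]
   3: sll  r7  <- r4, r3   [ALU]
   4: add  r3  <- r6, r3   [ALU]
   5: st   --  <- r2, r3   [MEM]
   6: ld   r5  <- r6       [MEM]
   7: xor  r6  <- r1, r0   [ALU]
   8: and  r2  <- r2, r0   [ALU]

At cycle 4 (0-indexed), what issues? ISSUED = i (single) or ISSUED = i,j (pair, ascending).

0. add;sub @i0&i1  | 2-wide
1. sub;sll @i2&i3  | 2-wide
2. add @i4  | RAW r3
3. st @i5  | no-port MEM/MEM
4. ld;xor @i6&i7  | 2-wide
5. and @i8  | tail

ISSUED = 6,7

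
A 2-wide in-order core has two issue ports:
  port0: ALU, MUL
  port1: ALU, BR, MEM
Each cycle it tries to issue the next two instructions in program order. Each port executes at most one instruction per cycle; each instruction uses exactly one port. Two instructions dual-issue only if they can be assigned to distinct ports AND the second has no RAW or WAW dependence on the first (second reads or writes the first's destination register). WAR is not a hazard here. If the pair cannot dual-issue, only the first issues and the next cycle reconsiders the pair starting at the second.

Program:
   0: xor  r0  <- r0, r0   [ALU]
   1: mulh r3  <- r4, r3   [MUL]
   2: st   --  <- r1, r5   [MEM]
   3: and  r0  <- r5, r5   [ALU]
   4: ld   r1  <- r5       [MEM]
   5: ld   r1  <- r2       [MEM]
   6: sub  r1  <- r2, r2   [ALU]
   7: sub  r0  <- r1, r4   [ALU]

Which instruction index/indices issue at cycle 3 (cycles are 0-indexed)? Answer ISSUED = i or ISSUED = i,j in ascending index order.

ISSUED = 5

  cy0 -> i0&i1 (xor.ALU+mulh.MUL) pair
  cy1 -> i2&i3 (st.MEM+and.ALU) pair
  cy2 -> i4 (ld.MEM) no-port MEM/MEM
  cy3 -> i5 (ld.MEM) WAW r1
  cy4 -> i6 (sub.ALU) RAW r1
  cy5 -> i7 (sub.ALU) tail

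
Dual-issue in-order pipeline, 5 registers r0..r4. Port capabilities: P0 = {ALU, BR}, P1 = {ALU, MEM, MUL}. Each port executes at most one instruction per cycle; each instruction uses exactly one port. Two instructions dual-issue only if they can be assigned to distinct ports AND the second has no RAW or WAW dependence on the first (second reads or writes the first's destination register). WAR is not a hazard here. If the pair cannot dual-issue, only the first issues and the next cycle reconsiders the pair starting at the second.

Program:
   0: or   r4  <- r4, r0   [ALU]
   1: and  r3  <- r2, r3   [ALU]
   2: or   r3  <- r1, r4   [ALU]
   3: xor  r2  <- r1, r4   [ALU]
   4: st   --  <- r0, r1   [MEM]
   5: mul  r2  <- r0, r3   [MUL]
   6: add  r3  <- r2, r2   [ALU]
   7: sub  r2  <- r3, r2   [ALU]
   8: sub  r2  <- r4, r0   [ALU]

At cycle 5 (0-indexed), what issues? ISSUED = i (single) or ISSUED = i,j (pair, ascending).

0. or/and @i0&i1  | pair
1. or/xor @i2&i3  | pair
2. st @i4  | no-port MEM/MUL
3. mul @i5  | RAW r2
4. add @i6  | RAW r3
5. sub @i7  | WAW r2
6. sub @i8  | tail

ISSUED = 7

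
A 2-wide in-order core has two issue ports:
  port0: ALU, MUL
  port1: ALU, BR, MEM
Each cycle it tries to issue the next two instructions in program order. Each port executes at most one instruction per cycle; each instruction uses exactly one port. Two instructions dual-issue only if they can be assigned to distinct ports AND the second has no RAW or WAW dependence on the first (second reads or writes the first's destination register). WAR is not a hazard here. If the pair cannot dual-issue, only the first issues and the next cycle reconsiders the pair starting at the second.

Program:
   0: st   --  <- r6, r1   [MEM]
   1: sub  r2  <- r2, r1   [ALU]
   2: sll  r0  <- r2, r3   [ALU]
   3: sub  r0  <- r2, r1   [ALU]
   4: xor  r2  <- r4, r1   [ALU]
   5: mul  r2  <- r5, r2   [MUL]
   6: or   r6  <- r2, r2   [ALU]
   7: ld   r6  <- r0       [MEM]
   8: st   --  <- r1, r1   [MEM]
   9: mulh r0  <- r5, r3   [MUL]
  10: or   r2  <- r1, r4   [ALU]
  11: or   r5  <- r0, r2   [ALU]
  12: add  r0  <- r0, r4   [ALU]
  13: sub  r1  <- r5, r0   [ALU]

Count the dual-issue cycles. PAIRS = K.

  cy0 -> i0/i1 (st.MEM;sub.ALU) 2-wide
  cy1 -> i2 (sll.ALU) WAW r0
  cy2 -> i3/i4 (sub.ALU;xor.ALU) 2-wide
  cy3 -> i5 (mul.MUL) RAW r2
  cy4 -> i6 (or.ALU) WAW r6
  cy5 -> i7 (ld.MEM) no-port MEM/MEM
  cy6 -> i8/i9 (st.MEM;mulh.MUL) 2-wide
  cy7 -> i10 (or.ALU) RAW r2
  cy8 -> i11/i12 (or.ALU;add.ALU) 2-wide
  cy9 -> i13 (sub.ALU) tail

PAIRS = 4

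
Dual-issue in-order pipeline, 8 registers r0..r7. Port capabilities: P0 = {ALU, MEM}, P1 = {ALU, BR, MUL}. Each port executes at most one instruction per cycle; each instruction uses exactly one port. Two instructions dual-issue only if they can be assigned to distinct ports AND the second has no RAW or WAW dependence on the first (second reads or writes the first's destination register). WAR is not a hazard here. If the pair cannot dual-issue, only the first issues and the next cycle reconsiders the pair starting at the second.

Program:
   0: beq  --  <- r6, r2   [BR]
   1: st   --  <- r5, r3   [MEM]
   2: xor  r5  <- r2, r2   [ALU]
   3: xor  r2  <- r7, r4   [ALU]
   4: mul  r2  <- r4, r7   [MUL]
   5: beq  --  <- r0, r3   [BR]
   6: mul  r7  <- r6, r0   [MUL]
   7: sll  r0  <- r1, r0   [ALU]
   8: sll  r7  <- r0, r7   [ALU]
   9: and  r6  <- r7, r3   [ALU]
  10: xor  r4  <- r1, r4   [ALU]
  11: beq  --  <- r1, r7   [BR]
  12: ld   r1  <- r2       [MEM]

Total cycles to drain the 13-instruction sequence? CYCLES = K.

CYCLES = 8

#0 head=0: beq.BR/st.MEM i0/i1 pair
#1 head=2: xor.ALU/xor.ALU i2/i3 pair
#2 head=4: mul.MUL i4 no-port MUL/BR
#3 head=5: beq.BR i5 no-port BR/MUL
#4 head=6: mul.MUL/sll.ALU i6/i7 pair
#5 head=8: sll.ALU i8 RAW r7
#6 head=9: and.ALU/xor.ALU i9/i10 pair
#7 head=11: beq.BR/ld.MEM i11/i12 pair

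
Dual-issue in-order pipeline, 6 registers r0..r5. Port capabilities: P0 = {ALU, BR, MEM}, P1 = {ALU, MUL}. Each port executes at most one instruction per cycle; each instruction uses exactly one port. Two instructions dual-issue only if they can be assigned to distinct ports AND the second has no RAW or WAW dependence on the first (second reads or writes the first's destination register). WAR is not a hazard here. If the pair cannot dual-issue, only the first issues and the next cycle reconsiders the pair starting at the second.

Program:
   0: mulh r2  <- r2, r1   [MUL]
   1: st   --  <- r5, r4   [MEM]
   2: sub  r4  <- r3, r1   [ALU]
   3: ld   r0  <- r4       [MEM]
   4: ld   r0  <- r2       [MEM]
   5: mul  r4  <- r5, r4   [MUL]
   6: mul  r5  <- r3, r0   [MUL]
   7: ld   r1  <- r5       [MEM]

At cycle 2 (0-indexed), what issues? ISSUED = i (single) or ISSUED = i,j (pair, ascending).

ISSUED = 3

c0: i0+i1 mulh+st  pair
c1: i2 sub  RAW r4
c2: i3 ld  no-port MEM/MEM
c3: i4+i5 ld+mul  pair
c4: i6 mul  RAW r5
c5: i7 ld  tail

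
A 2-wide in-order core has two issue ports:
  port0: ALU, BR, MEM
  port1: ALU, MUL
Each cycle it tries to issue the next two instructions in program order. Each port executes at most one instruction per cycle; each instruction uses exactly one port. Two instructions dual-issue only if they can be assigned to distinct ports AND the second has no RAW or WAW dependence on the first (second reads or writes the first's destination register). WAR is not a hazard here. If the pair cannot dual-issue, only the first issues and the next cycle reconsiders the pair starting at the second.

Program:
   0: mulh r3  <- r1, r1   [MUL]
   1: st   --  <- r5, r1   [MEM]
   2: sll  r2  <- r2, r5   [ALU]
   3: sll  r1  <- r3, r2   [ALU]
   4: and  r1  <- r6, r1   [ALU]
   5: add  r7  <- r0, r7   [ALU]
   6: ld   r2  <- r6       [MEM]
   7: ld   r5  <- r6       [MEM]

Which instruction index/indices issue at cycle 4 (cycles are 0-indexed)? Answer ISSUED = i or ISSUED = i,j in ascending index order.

0. mulh.MUL st.MEM @i0&i1  | pair
1. sll.ALU @i2  | RAW r2
2. sll.ALU @i3  | RAW+WAW r1
3. and.ALU add.ALU @i4&i5  | pair
4. ld.MEM @i6  | no-port MEM/MEM
5. ld.MEM @i7  | tail

ISSUED = 6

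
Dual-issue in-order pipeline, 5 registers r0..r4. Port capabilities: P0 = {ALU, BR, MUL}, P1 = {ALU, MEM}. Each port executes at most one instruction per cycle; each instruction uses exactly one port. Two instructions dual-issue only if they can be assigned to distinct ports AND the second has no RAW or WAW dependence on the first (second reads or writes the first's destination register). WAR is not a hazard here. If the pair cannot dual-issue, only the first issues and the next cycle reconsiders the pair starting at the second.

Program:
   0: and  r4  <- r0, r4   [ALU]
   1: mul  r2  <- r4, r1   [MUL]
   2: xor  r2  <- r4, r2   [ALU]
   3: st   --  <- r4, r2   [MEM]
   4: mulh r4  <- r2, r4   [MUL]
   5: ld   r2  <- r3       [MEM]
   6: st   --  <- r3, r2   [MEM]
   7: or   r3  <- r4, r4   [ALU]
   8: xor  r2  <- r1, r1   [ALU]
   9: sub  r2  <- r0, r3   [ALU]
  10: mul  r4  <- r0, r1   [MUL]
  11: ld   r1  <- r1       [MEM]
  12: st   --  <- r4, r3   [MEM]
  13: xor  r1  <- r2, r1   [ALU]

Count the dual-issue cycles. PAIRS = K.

PAIRS = 4

t=0 i0:and.ALU ; RAW r4
t=1 i1:mul.MUL ; RAW+WAW r2
t=2 i2:xor.ALU ; RAW r2
t=3 i3+i4:st.MEM;mulh.MUL ; dual
t=4 i5:ld.MEM ; no-port MEM/MEM
t=5 i6+i7:st.MEM;or.ALU ; dual
t=6 i8:xor.ALU ; WAW r2
t=7 i9+i10:sub.ALU;mul.MUL ; dual
t=8 i11:ld.MEM ; no-port MEM/MEM
t=9 i12+i13:st.MEM;xor.ALU ; dual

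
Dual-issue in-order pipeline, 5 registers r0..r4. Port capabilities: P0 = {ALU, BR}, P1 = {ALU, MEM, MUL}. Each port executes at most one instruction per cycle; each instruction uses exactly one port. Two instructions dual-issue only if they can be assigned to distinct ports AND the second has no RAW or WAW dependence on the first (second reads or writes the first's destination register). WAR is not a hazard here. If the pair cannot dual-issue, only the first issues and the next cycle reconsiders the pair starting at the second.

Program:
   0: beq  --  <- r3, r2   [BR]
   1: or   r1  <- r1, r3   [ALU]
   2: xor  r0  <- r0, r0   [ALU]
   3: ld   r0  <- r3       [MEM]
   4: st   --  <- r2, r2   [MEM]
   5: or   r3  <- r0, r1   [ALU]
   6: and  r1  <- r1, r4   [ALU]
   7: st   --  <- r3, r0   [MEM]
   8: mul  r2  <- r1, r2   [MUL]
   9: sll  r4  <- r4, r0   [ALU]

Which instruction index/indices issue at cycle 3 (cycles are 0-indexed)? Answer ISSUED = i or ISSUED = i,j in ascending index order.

#0 head=0: beq or i0/i1 dual
#1 head=2: xor i2 WAW r0
#2 head=3: ld i3 no-port MEM/MEM
#3 head=4: st or i4/i5 dual
#4 head=6: and st i6/i7 dual
#5 head=8: mul sll i8/i9 dual

ISSUED = 4,5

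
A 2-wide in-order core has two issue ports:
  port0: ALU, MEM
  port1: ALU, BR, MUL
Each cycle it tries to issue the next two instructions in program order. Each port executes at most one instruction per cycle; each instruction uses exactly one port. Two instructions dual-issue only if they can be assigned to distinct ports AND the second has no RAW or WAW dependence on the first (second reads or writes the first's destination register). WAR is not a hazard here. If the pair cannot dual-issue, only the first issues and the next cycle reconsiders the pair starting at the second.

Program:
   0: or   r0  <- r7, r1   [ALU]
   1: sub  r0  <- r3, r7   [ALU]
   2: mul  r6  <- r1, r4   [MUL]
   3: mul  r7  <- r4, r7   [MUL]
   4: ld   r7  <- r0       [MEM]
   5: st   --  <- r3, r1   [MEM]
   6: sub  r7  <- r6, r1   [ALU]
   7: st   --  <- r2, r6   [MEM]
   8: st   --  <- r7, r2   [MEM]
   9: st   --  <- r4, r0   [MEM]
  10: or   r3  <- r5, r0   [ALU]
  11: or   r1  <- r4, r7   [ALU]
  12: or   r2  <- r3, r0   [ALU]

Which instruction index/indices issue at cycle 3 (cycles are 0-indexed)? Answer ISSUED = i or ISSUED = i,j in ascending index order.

#0 head=0: or.ALU i0 WAW r0
#1 head=1: sub.ALU+mul.MUL i1,i2 2-wide
#2 head=3: mul.MUL i3 WAW r7
#3 head=4: ld.MEM i4 no-port MEM/MEM
#4 head=5: st.MEM+sub.ALU i5,i6 2-wide
#5 head=7: st.MEM i7 no-port MEM/MEM
#6 head=8: st.MEM i8 no-port MEM/MEM
#7 head=9: st.MEM+or.ALU i9,i10 2-wide
#8 head=11: or.ALU+or.ALU i11,i12 2-wide

ISSUED = 4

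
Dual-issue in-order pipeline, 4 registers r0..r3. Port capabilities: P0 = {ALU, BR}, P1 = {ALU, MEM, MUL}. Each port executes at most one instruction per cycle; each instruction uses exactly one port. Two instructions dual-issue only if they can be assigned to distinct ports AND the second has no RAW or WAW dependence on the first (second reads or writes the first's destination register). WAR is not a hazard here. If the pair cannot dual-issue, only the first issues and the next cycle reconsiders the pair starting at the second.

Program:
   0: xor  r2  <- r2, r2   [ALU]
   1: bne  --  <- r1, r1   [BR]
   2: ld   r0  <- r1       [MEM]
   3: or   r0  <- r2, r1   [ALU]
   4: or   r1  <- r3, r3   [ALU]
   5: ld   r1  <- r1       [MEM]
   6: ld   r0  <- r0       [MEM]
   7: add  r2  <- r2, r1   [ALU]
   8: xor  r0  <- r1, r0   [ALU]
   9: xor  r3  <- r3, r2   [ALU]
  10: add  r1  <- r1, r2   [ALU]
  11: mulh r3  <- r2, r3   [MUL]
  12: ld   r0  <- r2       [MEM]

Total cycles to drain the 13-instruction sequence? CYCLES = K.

[0] i0+i1  xor/bne  -- pair
[1] i2  ld  -- WAW r0
[2] i3+i4  or/or  -- pair
[3] i5  ld  -- no-port MEM/MEM
[4] i6+i7  ld/add  -- pair
[5] i8+i9  xor/xor  -- pair
[6] i10+i11  add/mulh  -- pair
[7] i12  ld  -- tail

CYCLES = 8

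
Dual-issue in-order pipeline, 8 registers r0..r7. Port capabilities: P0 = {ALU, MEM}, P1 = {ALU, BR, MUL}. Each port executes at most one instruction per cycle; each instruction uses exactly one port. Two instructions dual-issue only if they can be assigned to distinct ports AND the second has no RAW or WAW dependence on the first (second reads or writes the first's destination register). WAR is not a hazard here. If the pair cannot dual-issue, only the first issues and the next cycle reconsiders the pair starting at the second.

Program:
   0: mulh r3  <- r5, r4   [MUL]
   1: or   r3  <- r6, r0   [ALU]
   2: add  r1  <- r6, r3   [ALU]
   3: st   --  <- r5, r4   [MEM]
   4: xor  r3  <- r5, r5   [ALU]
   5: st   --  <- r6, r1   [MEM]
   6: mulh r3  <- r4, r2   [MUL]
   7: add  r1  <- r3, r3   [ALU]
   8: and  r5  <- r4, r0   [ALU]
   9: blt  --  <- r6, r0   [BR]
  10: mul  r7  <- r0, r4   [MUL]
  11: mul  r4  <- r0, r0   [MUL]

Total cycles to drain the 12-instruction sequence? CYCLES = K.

[0] i0  mulh.MUL  -- WAW r3
[1] i1  or.ALU  -- RAW r3
[2] i2/i3  add.ALU+st.MEM  -- dual
[3] i4/i5  xor.ALU+st.MEM  -- dual
[4] i6  mulh.MUL  -- RAW r3
[5] i7/i8  add.ALU+and.ALU  -- dual
[6] i9  blt.BR  -- no-port BR/MUL
[7] i10  mul.MUL  -- no-port MUL/MUL
[8] i11  mul.MUL  -- tail

CYCLES = 9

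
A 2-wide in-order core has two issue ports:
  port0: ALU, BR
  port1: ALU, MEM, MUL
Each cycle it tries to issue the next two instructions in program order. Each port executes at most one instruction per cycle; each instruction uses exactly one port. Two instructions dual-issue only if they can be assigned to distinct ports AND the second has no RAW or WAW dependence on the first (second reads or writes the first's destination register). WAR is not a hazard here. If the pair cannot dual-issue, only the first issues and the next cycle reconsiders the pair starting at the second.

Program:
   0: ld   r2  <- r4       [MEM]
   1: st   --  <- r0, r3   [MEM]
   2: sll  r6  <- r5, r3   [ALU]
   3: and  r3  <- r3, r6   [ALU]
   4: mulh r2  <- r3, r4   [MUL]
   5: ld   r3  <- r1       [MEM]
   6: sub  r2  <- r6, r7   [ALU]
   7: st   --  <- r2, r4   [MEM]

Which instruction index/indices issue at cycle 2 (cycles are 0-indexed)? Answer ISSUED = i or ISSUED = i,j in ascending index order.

ISSUED = 3

  cy0 -> i0 (ld.MEM) no-port MEM/MEM
  cy1 -> i1+i2 (st.MEM sll.ALU) 2-wide
  cy2 -> i3 (and.ALU) RAW r3
  cy3 -> i4 (mulh.MUL) no-port MUL/MEM
  cy4 -> i5+i6 (ld.MEM sub.ALU) 2-wide
  cy5 -> i7 (st.MEM) tail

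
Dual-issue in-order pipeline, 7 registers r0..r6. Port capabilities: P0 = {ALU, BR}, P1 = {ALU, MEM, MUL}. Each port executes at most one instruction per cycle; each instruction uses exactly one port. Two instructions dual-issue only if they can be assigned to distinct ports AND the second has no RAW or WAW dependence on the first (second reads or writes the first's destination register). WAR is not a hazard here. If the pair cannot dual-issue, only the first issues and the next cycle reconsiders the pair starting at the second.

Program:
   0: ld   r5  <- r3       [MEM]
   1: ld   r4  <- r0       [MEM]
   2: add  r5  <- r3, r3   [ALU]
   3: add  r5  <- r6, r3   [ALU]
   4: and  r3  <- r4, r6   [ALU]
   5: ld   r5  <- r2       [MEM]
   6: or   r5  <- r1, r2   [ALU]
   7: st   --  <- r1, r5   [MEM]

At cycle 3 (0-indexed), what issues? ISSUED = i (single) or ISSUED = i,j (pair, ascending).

ISSUED = 5

  cy0 -> i0 (ld.MEM) no-port MEM/MEM
  cy1 -> i1+i2 (ld.MEM;add.ALU) pair
  cy2 -> i3+i4 (add.ALU;and.ALU) pair
  cy3 -> i5 (ld.MEM) WAW r5
  cy4 -> i6 (or.ALU) RAW r5
  cy5 -> i7 (st.MEM) tail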